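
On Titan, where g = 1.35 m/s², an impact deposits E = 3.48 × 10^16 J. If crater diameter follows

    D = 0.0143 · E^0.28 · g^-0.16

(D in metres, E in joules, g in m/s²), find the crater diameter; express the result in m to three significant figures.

E^0.28 = (3.48 × 10^16)^0.28 = 4.282 × 10^4
g^-0.16 = 1.35^-0.16 = 0.9531
D = 0.0143 × 4.282 × 10^4 × 0.9531 = 583.6 m

D ≈ 584 m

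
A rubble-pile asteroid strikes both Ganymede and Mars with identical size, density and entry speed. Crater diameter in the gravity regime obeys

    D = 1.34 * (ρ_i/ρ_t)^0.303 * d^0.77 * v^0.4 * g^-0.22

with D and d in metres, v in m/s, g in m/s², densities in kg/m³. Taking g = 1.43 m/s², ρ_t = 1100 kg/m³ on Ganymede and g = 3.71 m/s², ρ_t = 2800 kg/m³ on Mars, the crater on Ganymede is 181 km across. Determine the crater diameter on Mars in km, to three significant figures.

D ≈ 111 km

The impactor-only factors (d, v, ρ_i) cancel in the ratio, leaving D_Mars/D_Ganymede = (g_Mars/g_Ganymede)^-0.22 · (ρ_t,Ganymede/ρ_t,Mars)^0.303.
(3.71/1.43)^-0.22 = 2.594^-0.22 = 0.8108
(1100/2800)^0.303 = 0.3929^0.303 = 0.7535
Ratio = 0.8108 × 0.7535 = 0.6109
D_Mars = 0.6109 × 181 km = 111 km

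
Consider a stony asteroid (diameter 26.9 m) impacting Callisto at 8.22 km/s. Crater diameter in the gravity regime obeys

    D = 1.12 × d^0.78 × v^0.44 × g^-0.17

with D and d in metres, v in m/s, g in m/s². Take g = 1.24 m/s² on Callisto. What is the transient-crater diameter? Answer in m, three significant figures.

D ≈ 743 m

In SI units: v = 8220 m/s.
d^0.78 = 26.9^0.78 = 13.04
v^0.44 = 8220^0.44 = 52.79
g^-0.17 = 1.24^-0.17 = 0.9641
D = 1.12 × 13.04 × 52.79 × 0.9641 = 743.3 m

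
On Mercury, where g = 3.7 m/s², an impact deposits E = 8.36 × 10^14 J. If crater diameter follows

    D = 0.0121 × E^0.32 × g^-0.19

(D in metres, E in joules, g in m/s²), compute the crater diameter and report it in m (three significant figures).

D ≈ 562 m

E^0.32 = (8.36 × 10^14)^0.32 = 5.958 × 10^4
g^-0.19 = 3.7^-0.19 = 0.7799
D = 0.0121 × 5.958 × 10^4 × 0.7799 = 562.2 m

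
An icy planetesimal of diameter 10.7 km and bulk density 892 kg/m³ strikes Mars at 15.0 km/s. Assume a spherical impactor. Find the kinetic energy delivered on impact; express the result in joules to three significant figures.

d = 10700 m; v = 15000 m/s.
Mass m = (π/6) ρ d³ = (π/6) × 892 × (10700)³ = 5.722 × 10^14 kg
E = ½ m v² = 0.5 × 5.722 × 10^14 × (15000)² = 6.437 × 10^22 J

E ≈ 6.44 × 10^22 J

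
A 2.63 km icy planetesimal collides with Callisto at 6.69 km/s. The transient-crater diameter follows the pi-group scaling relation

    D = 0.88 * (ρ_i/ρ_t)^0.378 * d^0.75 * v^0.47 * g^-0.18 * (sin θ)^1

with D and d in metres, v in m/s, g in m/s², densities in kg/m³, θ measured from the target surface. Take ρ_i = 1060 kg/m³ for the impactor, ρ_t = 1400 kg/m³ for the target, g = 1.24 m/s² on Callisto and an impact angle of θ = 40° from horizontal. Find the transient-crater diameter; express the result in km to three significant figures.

In SI units: d = 2630 m, v = 6690 m/s.
(ρ_i/ρ_t)^0.378 = (1060/1400)^0.378 = 0.9002
d^0.75 = 2630^0.75 = 367.3
v^0.47 = 6690^0.47 = 62.80
g^-0.18 = 1.24^-0.18 = 0.9620
(sin 40°)^1 = 0.6428^1 = 0.6428
D = 0.88 × 0.9002 × 367.3 × 62.80 × 0.9620 × 0.6428 = 11299 m
   = 11.30 km

D ≈ 11.3 km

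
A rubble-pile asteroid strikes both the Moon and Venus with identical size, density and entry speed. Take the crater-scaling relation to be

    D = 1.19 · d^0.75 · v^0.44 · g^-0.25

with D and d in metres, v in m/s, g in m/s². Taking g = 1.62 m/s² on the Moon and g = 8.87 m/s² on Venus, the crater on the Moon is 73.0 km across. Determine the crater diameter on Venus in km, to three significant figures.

All impactor-dependent factors cancel in the ratio, leaving D_Venus/D_Moon = (g_Venus/g_Moon)^-0.25.
(8.87/1.62)^-0.25 = 5.475^-0.25 = 0.6537
D_Venus = 0.6537 × 73.0 km = 47.7 km

D ≈ 47.7 km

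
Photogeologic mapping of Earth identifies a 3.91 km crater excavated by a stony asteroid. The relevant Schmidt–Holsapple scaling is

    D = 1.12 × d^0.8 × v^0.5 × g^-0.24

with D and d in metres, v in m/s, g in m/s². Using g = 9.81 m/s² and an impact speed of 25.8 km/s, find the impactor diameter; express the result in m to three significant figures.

d ≈ 93.1 m

Rearranging for d: d = [D / (1.12 · 25800^0.5 · 9.81^-0.24)]^(1/0.8).
D = 3910 m.
25800^0.5 = 160.6
9.81^-0.24 = 0.5781
Denominator = 1.12 × 160.6 × 0.5781 = 104.0
D / 104.0 = 3910 / 104.0 = 37.60
d = 37.60^(1/0.8) = 37.60^1.25 = 93.11 m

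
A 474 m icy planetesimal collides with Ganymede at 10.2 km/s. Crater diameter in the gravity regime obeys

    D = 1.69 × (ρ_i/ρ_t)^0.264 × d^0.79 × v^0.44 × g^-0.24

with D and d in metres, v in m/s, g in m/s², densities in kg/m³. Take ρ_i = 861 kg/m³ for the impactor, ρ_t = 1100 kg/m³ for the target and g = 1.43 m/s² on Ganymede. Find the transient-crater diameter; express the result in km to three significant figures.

D ≈ 11.0 km

In SI units: v = 10200 m/s.
(ρ_i/ρ_t)^0.264 = (861/1100)^0.264 = 0.9374
d^0.79 = 474^0.79 = 130.0
v^0.44 = 10200^0.44 = 58.05
g^-0.24 = 1.43^-0.24 = 0.9177
D = 1.69 × 0.9374 × 130.0 × 58.05 × 0.9177 = 10971 m
   = 10.97 km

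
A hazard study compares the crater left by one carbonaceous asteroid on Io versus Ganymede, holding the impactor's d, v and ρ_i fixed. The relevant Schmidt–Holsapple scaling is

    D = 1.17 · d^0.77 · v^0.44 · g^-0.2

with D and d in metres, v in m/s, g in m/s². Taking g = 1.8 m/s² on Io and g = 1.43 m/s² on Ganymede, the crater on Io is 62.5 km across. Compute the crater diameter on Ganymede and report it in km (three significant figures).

All impactor-dependent factors cancel in the ratio, leaving D_Ganymede/D_Io = (g_Ganymede/g_Io)^-0.2.
(1.43/1.8)^-0.2 = 0.7944^-0.2 = 1.047
D_Ganymede = 1.047 × 62.5 km = 65.4 km

D ≈ 65.4 km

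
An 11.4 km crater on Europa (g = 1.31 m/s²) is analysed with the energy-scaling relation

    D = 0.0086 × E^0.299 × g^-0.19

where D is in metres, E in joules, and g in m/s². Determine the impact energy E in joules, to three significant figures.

E ≈ 3.55 × 10^20 J

Rearranging: E = [D / (0.0086 · g^-0.19)]^(1/0.299).
D = 11400 m.
g^-0.19 = 1.31^-0.19 = 0.9500
D / (0.0086 × 0.9500) = 11400 / (8.170 × 10^-3) = 1.395 × 10^6
E = (1.395 × 10^6)^3.3445 = 3.552 × 10^20 J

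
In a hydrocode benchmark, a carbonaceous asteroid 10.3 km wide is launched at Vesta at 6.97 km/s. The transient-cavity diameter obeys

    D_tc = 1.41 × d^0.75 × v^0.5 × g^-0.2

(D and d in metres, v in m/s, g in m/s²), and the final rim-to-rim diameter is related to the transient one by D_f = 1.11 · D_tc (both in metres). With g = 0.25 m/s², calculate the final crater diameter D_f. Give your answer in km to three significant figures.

D_f ≈ 176 km

In SI: d = 10300 m, v = 6970 m/s.
d^0.75 = 10300^0.75 = 1022
v^0.5 = 6970^0.5 = 83.49
g^-0.2 = 0.25^-0.2 = 1.320
D_tc = 1.41 × 1022 × 83.49 × 1.320 = 1.588 × 10^5 m
D_f = 1.11 × 1.588 × 10^5 = 1.763 × 10^5 m
     = 176.3 km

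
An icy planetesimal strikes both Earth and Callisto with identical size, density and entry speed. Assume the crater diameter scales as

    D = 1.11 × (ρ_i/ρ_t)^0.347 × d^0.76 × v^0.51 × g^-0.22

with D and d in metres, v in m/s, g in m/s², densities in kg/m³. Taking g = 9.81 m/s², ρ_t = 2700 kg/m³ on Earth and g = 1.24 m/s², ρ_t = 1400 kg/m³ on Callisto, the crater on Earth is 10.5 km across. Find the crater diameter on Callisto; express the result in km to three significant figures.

The impactor-only factors (d, v, ρ_i) cancel in the ratio, leaving D_Callisto/D_Earth = (g_Callisto/g_Earth)^-0.22 · (ρ_t,Earth/ρ_t,Callisto)^0.347.
(1.24/9.81)^-0.22 = 0.1264^-0.22 = 1.576
(2700/1400)^0.347 = 1.929^0.347 = 1.256
Ratio = 1.576 × 1.256 = 1.979
D_Callisto = 1.979 × 10.5 km = 20.8 km

D ≈ 20.8 km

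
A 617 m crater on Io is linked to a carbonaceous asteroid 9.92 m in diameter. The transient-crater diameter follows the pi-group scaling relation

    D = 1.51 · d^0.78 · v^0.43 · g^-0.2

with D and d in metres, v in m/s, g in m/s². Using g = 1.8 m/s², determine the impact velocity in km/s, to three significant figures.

Rearranging for v: v = [D / (1.51 · 9.92^0.78 · 1.8^-0.2)]^(1/0.43).
9.92^0.78 = 5.988
1.8^-0.2 = 0.8891
Denominator = 1.51 × 5.988 × 0.8891 = 8.039
D / 8.039 = 617 / 8.039 = 76.75
v = 76.75^(1/0.43) = 76.75^2.3256 = 24207 m/s

v ≈ 24.2 km/s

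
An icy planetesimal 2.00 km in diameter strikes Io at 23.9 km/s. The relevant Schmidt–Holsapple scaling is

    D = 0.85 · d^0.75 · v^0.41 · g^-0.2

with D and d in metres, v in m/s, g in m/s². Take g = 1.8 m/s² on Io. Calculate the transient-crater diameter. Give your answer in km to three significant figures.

In SI units: d = 2000 m, v = 23900 m/s.
d^0.75 = 2000^0.75 = 299.1
v^0.41 = 23900^0.41 = 62.39
g^-0.2 = 1.8^-0.2 = 0.8891
D = 0.85 × 299.1 × 62.39 × 0.8891 = 14103 m
   = 14.10 km

D ≈ 14.1 km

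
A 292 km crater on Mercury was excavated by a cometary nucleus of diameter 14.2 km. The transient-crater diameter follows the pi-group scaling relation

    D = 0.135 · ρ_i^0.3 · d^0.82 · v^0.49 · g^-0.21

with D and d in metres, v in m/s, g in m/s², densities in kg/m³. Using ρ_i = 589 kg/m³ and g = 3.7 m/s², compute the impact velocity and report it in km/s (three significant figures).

Rearranging for v: v = [D / (0.135 · 589^0.3 · 14200^0.82 · 3.7^-0.21)]^(1/0.49).
D = 292000 m.
589^0.3 = 6.777
14200^0.82 = 2540
3.7^-0.21 = 0.7598
Denominator = 0.135 × 6.777 × 2540 × 0.7598 = 1766
D / 1766 = 292000 / 1766 = 165.3
v = 165.3^(1/0.49) = 165.3^2.0408 = 33655 m/s

v ≈ 33.7 km/s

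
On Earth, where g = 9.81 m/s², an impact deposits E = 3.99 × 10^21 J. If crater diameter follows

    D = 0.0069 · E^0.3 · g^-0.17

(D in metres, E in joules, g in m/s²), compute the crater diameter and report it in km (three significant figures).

D ≈ 14.1 km

E^0.3 = (3.99 × 10^21)^0.3 = 3.022 × 10^6
g^-0.17 = 9.81^-0.17 = 0.6783
D = 0.0069 × 3.022 × 10^6 × 0.6783 = 14144 m
   = 14.14 km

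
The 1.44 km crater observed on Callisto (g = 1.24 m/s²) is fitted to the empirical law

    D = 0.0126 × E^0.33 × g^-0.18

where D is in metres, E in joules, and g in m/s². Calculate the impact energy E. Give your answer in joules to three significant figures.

Rearranging: E = [D / (0.0126 · g^-0.18)]^(1/0.33).
D = 1440 m.
g^-0.18 = 1.24^-0.18 = 0.9620
D / (0.0126 × 0.9620) = 1440 / (0.01212) = 1.188 × 10^5
E = (1.188 × 10^5)^3.0303 = 2.389 × 10^15 J

E ≈ 2.39 × 10^15 J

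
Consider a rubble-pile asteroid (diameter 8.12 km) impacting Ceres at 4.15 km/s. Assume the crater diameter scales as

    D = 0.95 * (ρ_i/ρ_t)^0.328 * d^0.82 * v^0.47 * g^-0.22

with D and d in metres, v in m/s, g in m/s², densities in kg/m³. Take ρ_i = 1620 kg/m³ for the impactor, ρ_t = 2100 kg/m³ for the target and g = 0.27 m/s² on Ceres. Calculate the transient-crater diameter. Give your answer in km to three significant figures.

D ≈ 93.8 km

In SI units: d = 8120 m, v = 4150 m/s.
(ρ_i/ρ_t)^0.328 = (1620/2100)^0.328 = 0.9184
d^0.82 = 8120^0.82 = 1606
v^0.47 = 4150^0.47 = 50.17
g^-0.22 = 0.27^-0.22 = 1.334
D = 0.95 × 0.9184 × 1606 × 50.17 × 1.334 = 93778 m
   = 93.78 km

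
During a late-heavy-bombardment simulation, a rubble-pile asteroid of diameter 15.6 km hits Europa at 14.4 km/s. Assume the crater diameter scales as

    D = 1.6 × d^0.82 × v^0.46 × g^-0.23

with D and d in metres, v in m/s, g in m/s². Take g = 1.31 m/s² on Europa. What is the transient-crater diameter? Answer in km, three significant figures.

In SI units: d = 15600 m, v = 14400 m/s.
d^0.82 = 15600^0.82 = 2744
v^0.46 = 14400^0.46 = 81.82
g^-0.23 = 1.31^-0.23 = 0.9398
D = 1.6 × 2744 × 81.82 × 0.9398 = 3.376 × 10^5 m
   = 337.6 km

D ≈ 338 km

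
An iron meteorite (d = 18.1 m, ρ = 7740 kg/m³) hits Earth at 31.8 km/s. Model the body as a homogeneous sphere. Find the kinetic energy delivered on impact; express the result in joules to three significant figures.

v = 31800 m/s.
Mass m = (π/6) ρ d³ = (π/6) × 7740 × (18.1)³ = 2.403 × 10^7 kg
E = ½ m v² = 0.5 × 2.403 × 10^7 × (31800)² = 1.215 × 10^16 J

E ≈ 1.22 × 10^16 J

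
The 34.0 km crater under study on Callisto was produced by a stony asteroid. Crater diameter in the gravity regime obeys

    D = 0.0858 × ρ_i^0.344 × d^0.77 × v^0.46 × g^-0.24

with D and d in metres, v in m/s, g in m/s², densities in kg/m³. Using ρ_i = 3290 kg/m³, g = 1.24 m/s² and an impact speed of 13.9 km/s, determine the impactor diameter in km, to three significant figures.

d ≈ 1.79 km

Rearranging for d: d = [D / (0.0858 · 3290^0.344 · 13900^0.46 · 1.24^-0.24)]^(1/0.77).
D = 34000 m.
3290^0.344 = 16.21
13900^0.46 = 80.50
1.24^-0.24 = 0.9497
Denominator = 0.0858 × 16.21 × 80.50 × 0.9497 = 106.3
D / 106.3 = 34000 / 106.3 = 319.8
d = 319.8^(1/0.77) = 319.8^1.2987 = 1791 m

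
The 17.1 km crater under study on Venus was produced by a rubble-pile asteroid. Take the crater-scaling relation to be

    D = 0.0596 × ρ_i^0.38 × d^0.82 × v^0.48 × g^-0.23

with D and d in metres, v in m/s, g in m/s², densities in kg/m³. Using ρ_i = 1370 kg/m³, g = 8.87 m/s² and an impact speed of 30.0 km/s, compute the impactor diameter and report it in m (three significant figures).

Rearranging for d: d = [D / (0.0596 · 1370^0.38 · 30000^0.48 · 8.87^-0.23)]^(1/0.82).
D = 17100 m.
1370^0.38 = 15.56
30000^0.48 = 140.9
8.87^-0.23 = 0.6053
Denominator = 0.0596 × 15.56 × 140.9 × 0.6053 = 79.09
D / 79.09 = 17100 / 79.09 = 216.2
d = 216.2^(1/0.82) = 216.2^1.2195 = 703.6 m

d ≈ 704 m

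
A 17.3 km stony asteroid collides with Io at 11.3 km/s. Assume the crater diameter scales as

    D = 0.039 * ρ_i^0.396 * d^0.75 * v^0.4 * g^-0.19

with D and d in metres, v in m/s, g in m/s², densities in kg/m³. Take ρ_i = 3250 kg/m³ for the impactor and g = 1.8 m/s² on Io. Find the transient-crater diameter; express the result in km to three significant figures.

In SI units: d = 17300 m, v = 11300 m/s.
ρ_i^0.396 = 3250^0.396 = 24.59
d^0.75 = 17300^0.75 = 1508
v^0.4 = 11300^0.4 = 41.81
g^-0.19 = 1.8^-0.19 = 0.8943
D = 0.039 × 24.59 × 1508 × 41.81 × 0.8943 = 54074 m
   = 54.07 km

D ≈ 54.1 km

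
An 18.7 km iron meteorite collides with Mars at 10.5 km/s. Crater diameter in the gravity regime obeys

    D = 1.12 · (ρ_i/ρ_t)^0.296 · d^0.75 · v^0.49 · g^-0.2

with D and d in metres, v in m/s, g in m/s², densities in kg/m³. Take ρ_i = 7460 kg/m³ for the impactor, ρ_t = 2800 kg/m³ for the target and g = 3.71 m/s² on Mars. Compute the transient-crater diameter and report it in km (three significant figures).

D ≈ 172 km

In SI units: d = 18700 m, v = 10500 m/s.
(ρ_i/ρ_t)^0.296 = (7460/2800)^0.296 = 1.337
d^0.75 = 18700^0.75 = 1599
v^0.49 = 10500^0.49 = 93.41
g^-0.2 = 3.71^-0.2 = 0.7694
D = 1.12 × 1.337 × 1599 × 93.41 × 0.7694 = 1.721 × 10^5 m
   = 172.1 km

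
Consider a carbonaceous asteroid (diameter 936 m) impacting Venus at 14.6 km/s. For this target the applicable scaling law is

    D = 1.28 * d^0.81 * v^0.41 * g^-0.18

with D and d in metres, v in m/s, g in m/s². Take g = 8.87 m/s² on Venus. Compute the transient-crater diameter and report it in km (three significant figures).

D ≈ 11.2 km

In SI units: v = 14600 m/s.
d^0.81 = 936^0.81 = 255.1
v^0.41 = 14600^0.41 = 50.98
g^-0.18 = 8.87^-0.18 = 0.6751
D = 1.28 × 255.1 × 50.98 × 0.6751 = 11238 m
   = 11.24 km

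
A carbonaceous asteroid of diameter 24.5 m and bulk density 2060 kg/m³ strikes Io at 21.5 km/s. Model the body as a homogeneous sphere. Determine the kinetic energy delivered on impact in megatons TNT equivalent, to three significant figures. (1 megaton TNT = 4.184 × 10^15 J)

E ≈ 0.876 Mt TNT

v = 21500 m/s.
Mass m = (π/6) ρ d³ = (π/6) × 2060 × (24.5)³ = 1.586 × 10^7 kg
E = ½ m v² = 0.5 × 1.586 × 10^7 × (21500)² = 3.666 × 10^15 J
   = 3.666 × 10^15 / 4.184×10^15 = 0.8762 Mt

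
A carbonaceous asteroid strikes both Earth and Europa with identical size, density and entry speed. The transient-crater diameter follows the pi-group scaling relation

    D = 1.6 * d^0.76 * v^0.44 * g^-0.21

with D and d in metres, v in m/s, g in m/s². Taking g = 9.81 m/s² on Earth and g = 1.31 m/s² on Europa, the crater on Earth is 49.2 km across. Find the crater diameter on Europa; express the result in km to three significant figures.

D ≈ 75.1 km

All impactor-dependent factors cancel in the ratio, leaving D_Europa/D_Earth = (g_Europa/g_Earth)^-0.21.
(1.31/9.81)^-0.21 = 0.1335^-0.21 = 1.526
D_Europa = 1.526 × 49.2 km = 75.1 km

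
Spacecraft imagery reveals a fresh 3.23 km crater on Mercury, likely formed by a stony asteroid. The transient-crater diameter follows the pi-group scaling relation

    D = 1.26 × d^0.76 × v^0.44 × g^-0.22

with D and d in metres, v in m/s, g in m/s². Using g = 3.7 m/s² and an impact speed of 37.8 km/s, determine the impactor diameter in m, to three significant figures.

Rearranging for d: d = [D / (1.26 · 37800^0.44 · 3.7^-0.22)]^(1/0.76).
D = 3230 m.
37800^0.44 = 103.3
3.7^-0.22 = 0.7499
Denominator = 1.26 × 103.3 × 0.7499 = 97.61
D / 97.61 = 3230 / 97.61 = 33.09
d = 33.09^(1/0.76) = 33.09^1.3158 = 99.91 m

d ≈ 99.9 m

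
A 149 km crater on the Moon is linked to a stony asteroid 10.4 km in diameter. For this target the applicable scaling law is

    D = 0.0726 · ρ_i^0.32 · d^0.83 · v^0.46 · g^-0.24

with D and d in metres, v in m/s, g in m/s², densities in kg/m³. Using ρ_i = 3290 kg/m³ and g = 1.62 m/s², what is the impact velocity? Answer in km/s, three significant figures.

Rearranging for v: v = [D / (0.0726 · 3290^0.32 · 10400^0.83 · 1.62^-0.24)]^(1/0.46).
D = 149000 m.
3290^0.32 = 13.35
10400^0.83 = 2158
1.62^-0.24 = 0.8907
Denominator = 0.0726 × 13.35 × 2158 × 0.8907 = 1863
D / 1863 = 149000 / 1863 = 79.98
v = 79.98^(1/0.46) = 79.98^2.1739 = 13705 m/s

v ≈ 13.7 km/s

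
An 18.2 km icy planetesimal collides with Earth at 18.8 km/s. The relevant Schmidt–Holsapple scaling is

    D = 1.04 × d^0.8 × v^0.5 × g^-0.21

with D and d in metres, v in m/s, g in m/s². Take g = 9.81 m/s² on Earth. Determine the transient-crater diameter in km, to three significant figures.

In SI units: d = 18200 m, v = 18800 m/s.
d^0.8 = 18200^0.8 = 2559
v^0.5 = 18800^0.5 = 137.1
g^-0.21 = 9.81^-0.21 = 0.6191
D = 1.04 × 2559 × 137.1 × 0.6191 = 2.259 × 10^5 m
   = 225.9 km

D ≈ 226 km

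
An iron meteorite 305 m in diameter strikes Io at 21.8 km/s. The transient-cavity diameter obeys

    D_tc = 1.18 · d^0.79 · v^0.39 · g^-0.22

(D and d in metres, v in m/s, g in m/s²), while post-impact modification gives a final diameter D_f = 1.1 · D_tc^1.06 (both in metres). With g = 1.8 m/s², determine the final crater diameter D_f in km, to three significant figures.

D_f ≈ 8.55 km

v = 21800 m/s.
d^0.79 = 305^0.79 = 91.75
v^0.39 = 21800^0.39 = 49.20
g^-0.22 = 1.8^-0.22 = 0.8787
D_tc = 1.18 × 91.75 × 49.20 × 0.8787 = 4681 m
D_f = 1.1 × (4681)^1.06 = 8550 m
     = 8.550 km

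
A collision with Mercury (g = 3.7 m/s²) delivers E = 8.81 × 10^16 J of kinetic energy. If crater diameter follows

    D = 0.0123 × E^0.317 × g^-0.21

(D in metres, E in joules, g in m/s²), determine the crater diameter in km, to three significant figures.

D ≈ 2.20 km

E^0.317 = (8.81 × 10^16)^0.317 = 2.353 × 10^5
g^-0.21 = 3.7^-0.21 = 0.7598
D = 0.0123 × 2.353 × 10^5 × 0.7598 = 2199 m
   = 2.199 km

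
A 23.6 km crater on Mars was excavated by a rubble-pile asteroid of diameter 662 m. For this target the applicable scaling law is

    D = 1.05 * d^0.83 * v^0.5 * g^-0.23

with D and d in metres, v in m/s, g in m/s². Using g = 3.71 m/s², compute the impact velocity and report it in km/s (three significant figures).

v ≈ 19.2 km/s

Rearranging for v: v = [D / (1.05 · 662^0.83 · 3.71^-0.23)]^(1/0.5).
D = 23600 m.
662^0.83 = 219.4
3.71^-0.23 = 0.7397
Denominator = 1.05 × 219.4 × 0.7397 = 170.4
D / 170.4 = 23600 / 170.4 = 138.5
v = 138.5^(1/0.5) = 138.5^2 = 19182 m/s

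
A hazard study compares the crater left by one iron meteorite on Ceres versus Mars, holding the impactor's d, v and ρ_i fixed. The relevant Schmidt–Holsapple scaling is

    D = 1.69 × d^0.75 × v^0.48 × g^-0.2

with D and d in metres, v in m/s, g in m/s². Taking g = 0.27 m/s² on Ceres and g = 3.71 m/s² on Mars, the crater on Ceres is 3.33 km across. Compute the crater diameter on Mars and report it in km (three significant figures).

All impactor-dependent factors cancel in the ratio, leaving D_Mars/D_Ceres = (g_Mars/g_Ceres)^-0.2.
(3.71/0.27)^-0.2 = 13.74^-0.2 = 0.5921
D_Mars = 0.5921 × 3.33 km = 1.97 km

D ≈ 1.97 km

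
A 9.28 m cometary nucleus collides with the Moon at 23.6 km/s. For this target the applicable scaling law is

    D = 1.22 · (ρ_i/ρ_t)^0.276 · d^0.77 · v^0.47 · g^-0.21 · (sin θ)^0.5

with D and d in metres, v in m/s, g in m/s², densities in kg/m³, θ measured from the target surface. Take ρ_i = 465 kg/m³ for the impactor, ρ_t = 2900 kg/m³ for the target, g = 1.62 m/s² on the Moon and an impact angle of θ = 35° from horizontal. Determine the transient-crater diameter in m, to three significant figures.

D ≈ 318 m

In SI units: v = 23600 m/s.
(ρ_i/ρ_t)^0.276 = (465/2900)^0.276 = 0.6034
d^0.77 = 9.28^0.77 = 5.559
v^0.47 = 23600^0.47 = 113.6
g^-0.21 = 1.62^-0.21 = 0.9037
(sin 35°)^0.5 = 0.5736^0.5 = 0.7574
D = 1.22 × 0.6034 × 5.559 × 113.6 × 0.9037 × 0.7574 = 318.2 m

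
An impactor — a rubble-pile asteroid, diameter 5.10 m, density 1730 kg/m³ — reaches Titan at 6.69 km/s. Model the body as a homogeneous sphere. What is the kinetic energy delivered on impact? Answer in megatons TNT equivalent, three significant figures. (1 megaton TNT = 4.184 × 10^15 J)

E ≈ 6.43 × 10^-4 Mt TNT

v = 6690 m/s.
Mass m = (π/6) ρ d³ = (π/6) × 1730 × (5.1)³ = 1.202 × 10^5 kg
E = ½ m v² = 0.5 × 1.202 × 10^5 × (6690)² = 2.690 × 10^12 J
   = 2.690 × 10^12 / 4.184×10^15 = 6.429 × 10^-4 Mt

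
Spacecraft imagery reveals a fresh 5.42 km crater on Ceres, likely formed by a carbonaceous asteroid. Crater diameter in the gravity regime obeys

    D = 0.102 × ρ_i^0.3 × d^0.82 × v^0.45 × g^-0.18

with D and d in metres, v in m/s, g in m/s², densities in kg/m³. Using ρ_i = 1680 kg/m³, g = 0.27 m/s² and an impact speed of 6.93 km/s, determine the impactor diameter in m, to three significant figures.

Rearranging for d: d = [D / (0.102 · 1680^0.3 · 6930^0.45 · 0.27^-0.18)]^(1/0.82).
D = 5420 m.
1680^0.3 = 9.281
6930^0.45 = 53.50
0.27^-0.18 = 1.266
Denominator = 0.102 × 9.281 × 53.50 × 1.266 = 64.12
D / 64.12 = 5420 / 64.12 = 84.53
d = 84.53^(1/0.82) = 84.53^1.2195 = 223.9 m

d ≈ 224 m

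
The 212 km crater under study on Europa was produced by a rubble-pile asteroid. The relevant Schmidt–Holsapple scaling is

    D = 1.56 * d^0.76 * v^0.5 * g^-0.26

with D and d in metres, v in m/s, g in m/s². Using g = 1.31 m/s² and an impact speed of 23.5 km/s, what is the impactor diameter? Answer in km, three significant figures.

Rearranging for d: d = [D / (1.56 · 23500^0.5 · 1.31^-0.26)]^(1/0.76).
D = 212000 m.
23500^0.5 = 153.3
1.31^-0.26 = 0.9322
Denominator = 1.56 × 153.3 × 0.9322 = 222.9
D / 222.9 = 212000 / 222.9 = 951.1
d = 951.1^(1/0.76) = 951.1^1.3158 = 8294 m

d ≈ 8.29 km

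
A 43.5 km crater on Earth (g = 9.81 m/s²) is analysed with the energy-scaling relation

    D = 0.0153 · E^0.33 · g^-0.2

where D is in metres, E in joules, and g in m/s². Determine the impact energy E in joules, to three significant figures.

E ≈ 1.44 × 10^20 J

Rearranging: E = [D / (0.0153 · g^-0.2)]^(1/0.33).
D = 43500 m.
g^-0.2 = 9.81^-0.2 = 0.6334
D / (0.0153 × 0.6334) = 43500 / (9.691 × 10^-3) = 4.489 × 10^6
E = (4.489 × 10^6)^3.0303 = 1.439 × 10^20 J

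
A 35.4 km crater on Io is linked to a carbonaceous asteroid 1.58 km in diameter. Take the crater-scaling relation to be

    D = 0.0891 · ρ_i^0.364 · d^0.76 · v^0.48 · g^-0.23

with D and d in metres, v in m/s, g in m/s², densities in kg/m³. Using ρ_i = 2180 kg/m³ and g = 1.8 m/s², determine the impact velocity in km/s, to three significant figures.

v ≈ 15.5 km/s

Rearranging for v: v = [D / (0.0891 · 2180^0.364 · 1580^0.76 · 1.8^-0.23)]^(1/0.48).
D = 35400 m.
2180^0.364 = 16.41
1580^0.76 = 269.8
1.8^-0.23 = 0.8735
Denominator = 0.0891 × 16.41 × 269.8 × 0.8735 = 344.6
D / 344.6 = 35400 / 344.6 = 102.7
v = 102.7^(1/0.48) = 102.7^2.0833 = 15513 m/s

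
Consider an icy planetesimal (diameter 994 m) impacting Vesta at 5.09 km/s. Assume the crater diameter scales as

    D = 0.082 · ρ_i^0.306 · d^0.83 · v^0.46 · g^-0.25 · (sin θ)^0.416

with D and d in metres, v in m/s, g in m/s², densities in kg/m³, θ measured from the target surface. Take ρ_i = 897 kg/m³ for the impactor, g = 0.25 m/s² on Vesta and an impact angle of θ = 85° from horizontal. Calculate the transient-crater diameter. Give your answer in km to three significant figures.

In SI units: v = 5090 m/s.
ρ_i^0.306 = 897^0.306 = 8.009
d^0.83 = 994^0.83 = 307.5
v^0.46 = 5090^0.46 = 50.71
g^-0.25 = 0.25^-0.25 = 1.414
(sin 85°)^0.416 = 0.9962^0.416 = 0.9984
D = 0.082 × 8.009 × 307.5 × 50.71 × 1.414 × 0.9984 = 14457 m
   = 14.46 km

D ≈ 14.5 km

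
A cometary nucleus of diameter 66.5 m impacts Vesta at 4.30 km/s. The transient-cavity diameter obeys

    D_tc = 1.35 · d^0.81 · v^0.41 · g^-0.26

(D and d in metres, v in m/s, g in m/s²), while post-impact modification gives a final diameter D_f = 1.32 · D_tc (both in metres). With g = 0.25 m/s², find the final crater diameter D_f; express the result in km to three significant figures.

v = 4300 m/s.
d^0.81 = 66.5^0.81 = 29.96
v^0.41 = 4300^0.41 = 30.88
g^-0.26 = 0.25^-0.26 = 1.434
D_tc = 1.35 × 29.96 × 30.88 × 1.434 = 1791 m
D_f = 1.32 × 1791 = 2364 m
     = 2.364 km

D_f ≈ 2.36 km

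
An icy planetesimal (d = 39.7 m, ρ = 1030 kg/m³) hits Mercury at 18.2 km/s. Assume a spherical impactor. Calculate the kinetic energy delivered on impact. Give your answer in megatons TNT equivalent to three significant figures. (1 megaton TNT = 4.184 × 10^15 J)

E ≈ 1.34 Mt TNT

v = 18200 m/s.
Mass m = (π/6) ρ d³ = (π/6) × 1030 × (39.7)³ = 3.374 × 10^7 kg
E = ½ m v² = 0.5 × 3.374 × 10^7 × (18200)² = 5.588 × 10^15 J
   = 5.588 × 10^15 / 4.184×10^15 = 1.336 Mt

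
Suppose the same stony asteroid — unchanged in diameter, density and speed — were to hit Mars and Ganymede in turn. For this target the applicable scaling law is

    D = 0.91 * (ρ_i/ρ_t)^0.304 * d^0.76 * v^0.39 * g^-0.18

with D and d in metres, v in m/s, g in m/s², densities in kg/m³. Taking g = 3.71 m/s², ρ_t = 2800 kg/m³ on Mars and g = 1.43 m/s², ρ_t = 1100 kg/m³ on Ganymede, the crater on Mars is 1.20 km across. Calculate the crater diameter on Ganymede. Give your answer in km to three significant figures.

The impactor-only factors (d, v, ρ_i) cancel in the ratio, leaving D_Ganymede/D_Mars = (g_Ganymede/g_Mars)^-0.18 · (ρ_t,Mars/ρ_t,Ganymede)^0.304.
(1.43/3.71)^-0.18 = 0.3854^-0.18 = 1.187
(2800/1100)^0.304 = 2.545^0.304 = 1.328
Ratio = 1.187 × 1.328 = 1.576
D_Ganymede = 1.576 × 1.20 km = 1.89 km

D ≈ 1.89 km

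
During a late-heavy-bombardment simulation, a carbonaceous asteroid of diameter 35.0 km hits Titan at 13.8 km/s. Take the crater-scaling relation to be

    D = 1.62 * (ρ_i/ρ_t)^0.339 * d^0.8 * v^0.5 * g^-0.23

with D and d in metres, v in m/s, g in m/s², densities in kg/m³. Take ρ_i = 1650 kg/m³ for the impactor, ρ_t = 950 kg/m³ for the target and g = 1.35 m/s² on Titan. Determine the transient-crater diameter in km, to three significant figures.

In SI units: d = 35000 m, v = 13800 m/s.
(ρ_i/ρ_t)^0.339 = (1650/950)^0.339 = 1.206
d^0.8 = 35000^0.8 = 4318
v^0.5 = 13800^0.5 = 117.5
g^-0.23 = 1.35^-0.23 = 0.9333
D = 1.62 × 1.206 × 4318 × 117.5 × 0.9333 = 9.251 × 10^5 m
   = 925.1 km

D ≈ 925 km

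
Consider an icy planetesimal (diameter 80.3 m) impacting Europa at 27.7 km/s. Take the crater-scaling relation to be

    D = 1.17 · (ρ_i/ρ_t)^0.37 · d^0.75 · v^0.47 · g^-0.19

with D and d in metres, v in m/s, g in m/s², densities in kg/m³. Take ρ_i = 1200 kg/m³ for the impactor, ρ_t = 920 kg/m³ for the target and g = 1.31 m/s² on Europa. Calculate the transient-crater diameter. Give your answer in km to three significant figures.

D ≈ 4.03 km

In SI units: v = 27700 m/s.
(ρ_i/ρ_t)^0.37 = (1200/920)^0.37 = 1.103
d^0.75 = 80.3^0.75 = 26.82
v^0.47 = 27700^0.47 = 122.5
g^-0.19 = 1.31^-0.19 = 0.9500
D = 1.17 × 1.103 × 26.82 × 122.5 × 0.9500 = 4028 m
   = 4.028 km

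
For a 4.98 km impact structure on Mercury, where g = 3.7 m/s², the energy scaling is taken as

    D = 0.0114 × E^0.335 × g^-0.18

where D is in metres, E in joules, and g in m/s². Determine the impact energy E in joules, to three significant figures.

Rearranging: E = [D / (0.0114 · g^-0.18)]^(1/0.335).
D = 4980 m.
g^-0.18 = 3.7^-0.18 = 0.7902
D / (0.0114 × 0.7902) = 4980 / (9.008 × 10^-3) = 5.528 × 10^5
E = (5.528 × 10^5)^2.9851 = 1.387 × 10^17 J

E ≈ 1.39 × 10^17 J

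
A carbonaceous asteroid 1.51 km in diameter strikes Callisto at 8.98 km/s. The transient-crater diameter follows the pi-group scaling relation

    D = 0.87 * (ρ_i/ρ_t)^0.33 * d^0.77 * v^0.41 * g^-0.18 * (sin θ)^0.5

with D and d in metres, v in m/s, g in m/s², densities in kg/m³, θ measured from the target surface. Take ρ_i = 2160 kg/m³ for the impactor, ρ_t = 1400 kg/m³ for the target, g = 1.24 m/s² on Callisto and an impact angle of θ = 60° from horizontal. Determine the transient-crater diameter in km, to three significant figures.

D ≈ 10.5 km

In SI units: d = 1510 m, v = 8980 m/s.
(ρ_i/ρ_t)^0.33 = (2160/1400)^0.33 = 1.154
d^0.77 = 1510^0.77 = 280.4
v^0.41 = 8980^0.41 = 41.77
g^-0.18 = 1.24^-0.18 = 0.9620
(sin 60°)^0.5 = 0.8660^0.5 = 0.9306
D = 0.87 × 1.154 × 280.4 × 41.77 × 0.9620 × 0.9306 = 10527 m
   = 10.53 km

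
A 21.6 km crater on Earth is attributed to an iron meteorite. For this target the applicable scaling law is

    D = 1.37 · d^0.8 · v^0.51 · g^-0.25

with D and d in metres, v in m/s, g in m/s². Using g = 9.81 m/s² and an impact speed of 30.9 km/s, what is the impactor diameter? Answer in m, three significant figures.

Rearranging for d: d = [D / (1.37 · 30900^0.51 · 9.81^-0.25)]^(1/0.8).
D = 21600 m.
30900^0.51 = 194.9
9.81^-0.25 = 0.5650
Denominator = 1.37 × 194.9 × 0.5650 = 150.9
D / 150.9 = 21600 / 150.9 = 143.1
d = 143.1^(1/0.8) = 143.1^1.25 = 494.9 m

d ≈ 495 m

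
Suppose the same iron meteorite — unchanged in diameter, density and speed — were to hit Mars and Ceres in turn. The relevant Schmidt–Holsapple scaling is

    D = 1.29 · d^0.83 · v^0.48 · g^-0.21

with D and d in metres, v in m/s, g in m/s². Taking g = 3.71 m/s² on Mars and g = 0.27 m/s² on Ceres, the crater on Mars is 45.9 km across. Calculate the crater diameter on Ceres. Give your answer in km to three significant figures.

All impactor-dependent factors cancel in the ratio, leaving D_Ceres/D_Mars = (g_Ceres/g_Mars)^-0.21.
(0.27/3.71)^-0.21 = 0.07278^-0.21 = 1.734
D_Ceres = 1.734 × 45.9 km = 79.6 km

D ≈ 79.6 km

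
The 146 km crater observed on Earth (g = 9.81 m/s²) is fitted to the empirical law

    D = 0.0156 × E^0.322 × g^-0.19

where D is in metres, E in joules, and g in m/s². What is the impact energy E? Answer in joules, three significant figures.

Rearranging: E = [D / (0.0156 · g^-0.19)]^(1/0.322).
D = 146000 m.
g^-0.19 = 9.81^-0.19 = 0.6480
D / (0.0156 × 0.6480) = 146000 / (0.01011) = 1.444 × 10^7
E = (1.444 × 10^7)^3.1056 = 1.717 × 10^22 J

E ≈ 1.72 × 10^22 J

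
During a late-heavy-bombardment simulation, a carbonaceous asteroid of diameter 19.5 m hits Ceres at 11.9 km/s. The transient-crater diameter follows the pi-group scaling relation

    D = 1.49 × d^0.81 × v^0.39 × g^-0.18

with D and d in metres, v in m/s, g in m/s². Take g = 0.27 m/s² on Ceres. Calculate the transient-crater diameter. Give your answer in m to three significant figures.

In SI units: v = 11900 m/s.
d^0.81 = 19.5^0.81 = 11.09
v^0.39 = 11900^0.39 = 38.86
g^-0.18 = 0.27^-0.18 = 1.266
D = 1.49 × 11.09 × 38.86 × 1.266 = 812.9 m

D ≈ 813 m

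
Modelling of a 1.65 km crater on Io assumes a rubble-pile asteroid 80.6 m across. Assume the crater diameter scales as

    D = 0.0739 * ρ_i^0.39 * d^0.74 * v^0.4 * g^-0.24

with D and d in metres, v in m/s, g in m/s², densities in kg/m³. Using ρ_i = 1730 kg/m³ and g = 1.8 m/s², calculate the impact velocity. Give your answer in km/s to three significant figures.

v ≈ 22.0 km/s

Rearranging for v: v = [D / (0.0739 · 1730^0.39 · 80.6^0.74 · 1.8^-0.24)]^(1/0.4).
D = 1650 m.
1730^0.39 = 18.32
80.6^0.74 = 25.74
1.8^-0.24 = 0.8684
Denominator = 0.0739 × 18.32 × 25.74 × 0.8684 = 30.26
D / 30.26 = 1650 / 30.26 = 54.53
v = 54.53^(1/0.4) = 54.53^2.5 = 21958 m/s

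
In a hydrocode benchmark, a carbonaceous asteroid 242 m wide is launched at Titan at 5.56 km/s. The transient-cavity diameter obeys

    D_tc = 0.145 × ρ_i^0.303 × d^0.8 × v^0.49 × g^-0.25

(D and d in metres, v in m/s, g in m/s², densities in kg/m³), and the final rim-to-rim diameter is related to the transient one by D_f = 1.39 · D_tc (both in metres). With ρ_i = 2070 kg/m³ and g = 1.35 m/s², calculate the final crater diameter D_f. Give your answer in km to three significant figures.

v = 5560 m/s.
ρ_i^0.303 = 2070^0.303 = 10.11
d^0.8 = 242^0.8 = 80.73
v^0.49 = 5560^0.49 = 68.40
g^-0.25 = 1.35^-0.25 = 0.9277
D_tc = 0.145 × 10.11 × 80.73 × 68.40 × 0.9277 = 7510 m
D_f = 1.39 × 7510 = 10439 m
     = 10.44 km

D_f ≈ 10.4 km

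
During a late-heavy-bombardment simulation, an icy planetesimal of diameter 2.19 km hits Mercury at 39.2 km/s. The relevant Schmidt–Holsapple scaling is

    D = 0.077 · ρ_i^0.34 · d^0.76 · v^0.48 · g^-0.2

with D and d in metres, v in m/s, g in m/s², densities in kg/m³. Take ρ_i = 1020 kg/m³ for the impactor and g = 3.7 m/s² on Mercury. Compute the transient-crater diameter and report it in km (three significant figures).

D ≈ 34.6 km

In SI units: d = 2190 m, v = 39200 m/s.
ρ_i^0.34 = 1020^0.34 = 10.54
d^0.76 = 2190^0.76 = 345.7
v^0.48 = 39200^0.48 = 160.2
g^-0.2 = 3.7^-0.2 = 0.7698
D = 0.077 × 10.54 × 345.7 × 160.2 × 0.7698 = 34600 m
   = 34.60 km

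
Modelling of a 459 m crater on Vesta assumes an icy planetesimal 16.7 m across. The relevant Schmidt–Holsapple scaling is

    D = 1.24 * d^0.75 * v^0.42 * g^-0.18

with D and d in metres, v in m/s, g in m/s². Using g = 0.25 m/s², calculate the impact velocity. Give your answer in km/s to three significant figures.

Rearranging for v: v = [D / (1.24 · 16.7^0.75 · 0.25^-0.18)]^(1/0.42).
16.7^0.75 = 8.261
0.25^-0.18 = 1.283
Denominator = 1.24 × 8.261 × 1.283 = 13.14
D / 13.14 = 459 / 13.14 = 34.93
v = 34.93^(1/0.42) = 34.93^2.381 = 4724 m/s

v ≈ 4.72 km/s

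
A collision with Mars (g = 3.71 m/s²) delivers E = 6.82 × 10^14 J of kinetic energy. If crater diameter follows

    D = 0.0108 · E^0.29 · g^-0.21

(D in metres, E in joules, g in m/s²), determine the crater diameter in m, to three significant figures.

D ≈ 164 m

E^0.29 = (6.82 × 10^14)^0.29 = 2.004 × 10^4
g^-0.21 = 3.71^-0.21 = 0.7593
D = 0.0108 × 2.004 × 10^4 × 0.7593 = 164.3 m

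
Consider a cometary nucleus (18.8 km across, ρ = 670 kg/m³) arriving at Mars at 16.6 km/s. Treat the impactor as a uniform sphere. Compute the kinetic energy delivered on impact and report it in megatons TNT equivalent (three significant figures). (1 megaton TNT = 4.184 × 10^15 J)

E ≈ 7.68 × 10^7 Mt TNT

d = 18800 m; v = 16600 m/s.
Mass m = (π/6) ρ d³ = (π/6) × 670 × (18800)³ = 2.331 × 10^15 kg
E = ½ m v² = 0.5 × 2.331 × 10^15 × (16600)² = 3.212 × 10^23 J
   = 3.212 × 10^23 / 4.184×10^15 = 7.677 × 10^7 Mt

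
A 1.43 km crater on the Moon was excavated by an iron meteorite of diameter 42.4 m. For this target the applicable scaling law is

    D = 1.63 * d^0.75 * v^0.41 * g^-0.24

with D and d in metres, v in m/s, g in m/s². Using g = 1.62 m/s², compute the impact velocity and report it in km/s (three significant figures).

v ≈ 21.1 km/s

Rearranging for v: v = [D / (1.63 · 42.4^0.75 · 1.62^-0.24)]^(1/0.41).
D = 1430 m.
42.4^0.75 = 16.62
1.62^-0.24 = 0.8907
Denominator = 1.63 × 16.62 × 0.8907 = 24.13
D / 24.13 = 1430 / 24.13 = 59.26
v = 59.26^(1/0.41) = 59.26^2.439 = 21075 m/s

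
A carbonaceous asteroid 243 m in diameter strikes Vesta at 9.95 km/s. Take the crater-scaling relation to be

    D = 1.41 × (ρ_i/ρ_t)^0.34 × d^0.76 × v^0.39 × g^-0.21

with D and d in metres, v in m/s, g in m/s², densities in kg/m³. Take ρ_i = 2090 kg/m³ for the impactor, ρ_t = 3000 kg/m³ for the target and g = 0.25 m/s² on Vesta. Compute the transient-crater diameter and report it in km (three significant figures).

In SI units: v = 9950 m/s.
(ρ_i/ρ_t)^0.34 = (2090/3000)^0.34 = 0.8844
d^0.76 = 243^0.76 = 65.02
v^0.39 = 9950^0.39 = 36.24
g^-0.21 = 0.25^-0.21 = 1.338
D = 1.41 × 0.8844 × 65.02 × 36.24 × 1.338 = 3932 m
   = 3.932 km

D ≈ 3.93 km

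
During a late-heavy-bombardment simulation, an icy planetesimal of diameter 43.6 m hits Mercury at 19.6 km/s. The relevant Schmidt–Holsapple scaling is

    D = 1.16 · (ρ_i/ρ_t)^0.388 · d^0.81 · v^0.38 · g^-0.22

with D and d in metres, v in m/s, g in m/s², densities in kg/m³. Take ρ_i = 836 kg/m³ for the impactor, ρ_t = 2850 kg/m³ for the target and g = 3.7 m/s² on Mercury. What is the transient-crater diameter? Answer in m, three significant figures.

In SI units: v = 19600 m/s.
(ρ_i/ρ_t)^0.388 = (836/2850)^0.388 = 0.6213
d^0.81 = 43.6^0.81 = 21.28
v^0.38 = 19600^0.38 = 42.76
g^-0.22 = 3.7^-0.22 = 0.7499
D = 1.16 × 0.6213 × 21.28 × 42.76 × 0.7499 = 491.8 m

D ≈ 492 m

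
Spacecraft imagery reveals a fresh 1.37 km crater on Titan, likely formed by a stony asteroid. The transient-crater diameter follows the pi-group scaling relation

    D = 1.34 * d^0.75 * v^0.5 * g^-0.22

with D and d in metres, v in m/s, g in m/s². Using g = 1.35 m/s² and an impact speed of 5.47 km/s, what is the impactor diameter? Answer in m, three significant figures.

Rearranging for d: d = [D / (1.34 · 5470^0.5 · 1.35^-0.22)]^(1/0.75).
D = 1370 m.
5470^0.5 = 73.96
1.35^-0.22 = 0.9361
Denominator = 1.34 × 73.96 × 0.9361 = 92.77
D / 92.77 = 1370 / 92.77 = 14.77
d = 14.77^(1/0.75) = 14.77^1.3333 = 36.24 m

d ≈ 36.2 m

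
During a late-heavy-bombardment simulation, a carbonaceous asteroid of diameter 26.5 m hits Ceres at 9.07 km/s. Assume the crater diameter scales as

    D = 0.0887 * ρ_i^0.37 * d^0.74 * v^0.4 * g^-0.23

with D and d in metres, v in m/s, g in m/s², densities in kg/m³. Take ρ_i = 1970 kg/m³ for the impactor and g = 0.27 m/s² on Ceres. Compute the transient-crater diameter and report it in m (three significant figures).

D ≈ 859 m

In SI units: v = 9070 m/s.
ρ_i^0.37 = 1970^0.37 = 16.56
d^0.74 = 26.5^0.74 = 11.30
v^0.4 = 9070^0.4 = 38.29
g^-0.23 = 0.27^-0.23 = 1.351
D = 0.0887 × 16.56 × 11.30 × 38.29 × 1.351 = 858.6 m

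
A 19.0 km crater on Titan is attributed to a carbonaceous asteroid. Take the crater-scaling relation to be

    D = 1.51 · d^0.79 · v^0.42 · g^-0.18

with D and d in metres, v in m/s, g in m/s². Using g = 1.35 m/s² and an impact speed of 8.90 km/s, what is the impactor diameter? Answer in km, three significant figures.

Rearranging for d: d = [D / (1.51 · 8900^0.42 · 1.35^-0.18)]^(1/0.79).
D = 19000 m.
8900^0.42 = 45.58
1.35^-0.18 = 0.9474
Denominator = 1.51 × 45.58 × 0.9474 = 65.21
D / 65.21 = 19000 / 65.21 = 291.4
d = 291.4^(1/0.79) = 291.4^1.2658 = 1317 m

d ≈ 1.32 km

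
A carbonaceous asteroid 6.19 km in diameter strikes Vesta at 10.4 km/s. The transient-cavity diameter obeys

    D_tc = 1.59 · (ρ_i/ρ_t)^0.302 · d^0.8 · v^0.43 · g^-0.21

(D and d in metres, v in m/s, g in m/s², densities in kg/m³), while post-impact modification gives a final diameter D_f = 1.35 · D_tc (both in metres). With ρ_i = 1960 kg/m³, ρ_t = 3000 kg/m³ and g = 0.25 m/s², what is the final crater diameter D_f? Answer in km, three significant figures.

In SI: d = 6190 m, v = 10400 m/s.
(ρ_i/ρ_t)^0.302 = (1960/3000)^0.302 = 0.8794
d^0.8 = 6190^0.8 = 1080
v^0.43 = 10400^0.43 = 53.37
g^-0.21 = 0.25^-0.21 = 1.338
D_tc = 1.59 × 0.8794 × 1080 × 53.37 × 1.338 = 1.078 × 10^5 m
D_f = 1.35 × 1.078 × 10^5 = 1.455 × 10^5 m
     = 145.5 km

D_f ≈ 146 km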